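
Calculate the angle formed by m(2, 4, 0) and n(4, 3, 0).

m·n = 2·4 + 4·3 + 0·0 = 8 + 12 + 0 = 20
|m| = √(2² + 4² + 0²) = √20 ≈ 4.472
|n| = √(4² + 3² + 0²) = √25 ≈ 5
cos θ = (m·n)/(|m||n|) = 20/(4.472·5) ≈ 0.8944
θ = arccos(0.8944) ≈ 26.57°

26.57°


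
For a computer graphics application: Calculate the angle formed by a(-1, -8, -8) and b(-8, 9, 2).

a·b = (-1)·(-8) + (-8)·9 + (-8)·2 = 8 - 72 - 16 = -80
|a| = √((-1)² + (-8)² + (-8)²) = √129 ≈ 11.36
|b| = √((-8)² + 9² + 2²) = √149 ≈ 12.21
cos θ = (a·b)/(|a||b|) = -80/(11.36·12.21) ≈ -0.577
θ = arccos(-0.577) ≈ 125.2°

125.2°


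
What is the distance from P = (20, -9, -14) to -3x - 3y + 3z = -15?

distance = |a·x₀ + b·y₀ + c·z₀ - d| / √(a² + b² + c²)
  = |(-3)·20 + (-3)·(-9) + 3·(-14) - (-15)| / √((-3)² + (-3)² + 3²)
  = |-60 + 27 - 42 + 15| / √(9 + 9 + 9)
  = |-60| / √27
  = 60 / 5.196
  ≈ 11.55

11.55


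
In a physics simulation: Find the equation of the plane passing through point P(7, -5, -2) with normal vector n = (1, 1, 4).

The plane through P with normal n = (a, b, c) satisfies n·(r - P) = 0,
i.e. ax + by + cz = a·x₀ + b·y₀ + c·z₀.
d = 1·7 + 1·(-5) + 4·(-2)
  = 7 - 5 - 8
  = -6
Equation: x + y + 4z = -6

x + y + 4z = -6


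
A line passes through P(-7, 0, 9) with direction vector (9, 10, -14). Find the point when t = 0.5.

P(t) = P + t·d
  = (-7 + 9·0.5, 0 + 10·0.5, 9 + (-14)·0.5)
  = (-7 + 4.5, 0 + 5, 9 - 7)
  = (-2.5, 5, 2)

(-2.5, 5, 2)


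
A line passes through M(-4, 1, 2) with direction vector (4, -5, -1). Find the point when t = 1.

P(t) = M + t·d
  = (-4 + 4·1, 1 + (-5)·1, 2 + (-1)·1)
  = (-4 + 4, 1 - 5, 2 - 1)
  = (0, -4, 1)

(0, -4, 1)


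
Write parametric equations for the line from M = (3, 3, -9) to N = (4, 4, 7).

Direction vector d = N - M = (4 - 3, 4 - 3, 7 + 9) = (1, 1, 16)
Parametric form r = M + t·d:
x = 3 + t, y = 3 + t, z = -9 + 16t

x = 3 + t, y = 3 + t, z = -9 + 16t


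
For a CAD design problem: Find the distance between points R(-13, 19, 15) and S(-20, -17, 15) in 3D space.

d = √[(x₂-x₁)² + (y₂-y₁)² + (z₂-z₁)²]
  = √[(-7)² + (-36)² + 0²]
  = √[49 + 1296 + 0]
  = √1345
  ≈ 36.67

36.67


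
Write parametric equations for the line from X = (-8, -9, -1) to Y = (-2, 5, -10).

Direction vector d = Y - X = (-2 + 8, 5 + 9, -10 + 1) = (6, 14, -9)
Parametric form r = X + t·d:
x = -8 + 6t, y = -9 + 14t, z = -1 - 9t

x = -8 + 6t, y = -9 + 14t, z = -1 - 9t


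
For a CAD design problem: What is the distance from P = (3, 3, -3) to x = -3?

distance = |a·x₀ + b·y₀ + c·z₀ - d| / √(a² + b² + c²)
  = |1·3 + 0·3 + 0·(-3) - (-3)| / √(1² + 0² + 0²)
  = |3 + 0 + 0 + 3| / √(1 + 0 + 0)
  = |6| / √1
  = 6 / 1
  ≈ 6

6


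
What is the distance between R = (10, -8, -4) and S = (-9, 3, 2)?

d = √[(x₂-x₁)² + (y₂-y₁)² + (z₂-z₁)²]
  = √[(-19)² + 11² + 6²]
  = √[361 + 121 + 36]
  = √518
  ≈ 22.76

22.76


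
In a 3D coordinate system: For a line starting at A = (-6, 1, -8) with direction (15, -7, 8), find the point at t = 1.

P(t) = A + t·d
  = (-6 + 15·1, 1 + (-7)·1, -8 + 8·1)
  = (-6 + 15, 1 - 7, -8 + 8)
  = (9, -6, 0)

(9, -6, 0)


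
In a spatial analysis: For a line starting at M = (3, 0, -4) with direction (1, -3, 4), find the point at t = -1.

P(t) = M + t·d
  = (3 + 1·(-1), 0 + (-3)·(-1), -4 + 4·(-1))
  = (3 - 1, 0 + 3, -4 - 4)
  = (2, 3, -8)

(2, 3, -8)


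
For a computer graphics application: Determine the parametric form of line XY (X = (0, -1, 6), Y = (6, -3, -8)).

Direction vector d = Y - X = (6 + 0, -3 + 1, -8 - 6) = (6, -2, -14)
Parametric form r = X + t·d:
x = 0 + 6t, y = -1 - 2t, z = 6 - 14t

x = 0 + 6t, y = -1 - 2t, z = 6 - 14t


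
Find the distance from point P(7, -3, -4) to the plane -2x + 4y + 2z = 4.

distance = |a·x₀ + b·y₀ + c·z₀ - d| / √(a² + b² + c²)
  = |(-2)·7 + 4·(-3) + 2·(-4) - 4| / √((-2)² + 4² + 2²)
  = |-14 - 12 - 8 - 4| / √(4 + 16 + 4)
  = |-38| / √24
  = 38 / 4.899
  ≈ 7.757

7.757


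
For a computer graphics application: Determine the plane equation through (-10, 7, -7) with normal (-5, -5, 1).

The plane through P with normal n = (a, b, c) satisfies n·(r - P) = 0,
i.e. ax + by + cz = a·x₀ + b·y₀ + c·z₀.
d = (-5)·(-10) + (-5)·7 + 1·(-7)
  = 50 - 35 - 7
  = 8
Equation: -5x - 5y + z = 8

-5x - 5y + z = 8


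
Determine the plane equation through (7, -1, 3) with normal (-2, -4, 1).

The plane through P with normal n = (a, b, c) satisfies n·(r - P) = 0,
i.e. ax + by + cz = a·x₀ + b·y₀ + c·z₀.
d = (-2)·7 + (-4)·(-1) + 1·3
  = -14 + 4 + 3
  = -7
Equation: -2x - 4y + z = -7

-2x - 4y + z = -7


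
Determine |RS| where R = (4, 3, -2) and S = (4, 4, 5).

d = √[(x₂-x₁)² + (y₂-y₁)² + (z₂-z₁)²]
  = √[0² + 1² + 7²]
  = √[0 + 1 + 49]
  = √50
  ≈ 7.071

7.071


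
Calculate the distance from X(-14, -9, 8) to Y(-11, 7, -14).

d = √[(x₂-x₁)² + (y₂-y₁)² + (z₂-z₁)²]
  = √[3² + 16² + (-22)²]
  = √[9 + 256 + 484]
  = √749
  ≈ 27.37

27.37


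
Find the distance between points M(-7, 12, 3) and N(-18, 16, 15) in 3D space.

d = √[(x₂-x₁)² + (y₂-y₁)² + (z₂-z₁)²]
  = √[(-11)² + 4² + 12²]
  = √[121 + 16 + 144]
  = √281
  ≈ 16.76

16.76


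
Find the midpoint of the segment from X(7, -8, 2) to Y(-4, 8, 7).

M = ((x₁+x₂)/2, (y₁+y₂)/2, (z₁+z₂)/2)
  = ((7 - 4)/2, (-8 + 8)/2, (2 + 7)/2)
  = (3/2, 0/2, 9/2)
  = (1.5, 0, 4.5)

(1.5, 0, 4.5)


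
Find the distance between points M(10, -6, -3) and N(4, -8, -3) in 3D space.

d = √[(x₂-x₁)² + (y₂-y₁)² + (z₂-z₁)²]
  = √[(-6)² + (-2)² + 0²]
  = √[36 + 4 + 0]
  = √40
  ≈ 6.325

6.325


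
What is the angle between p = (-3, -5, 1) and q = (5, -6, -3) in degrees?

p·q = (-3)·5 + (-5)·(-6) + 1·(-3) = -15 + 30 - 3 = 12
|p| = √((-3)² + (-5)² + 1²) = √35 ≈ 5.916
|q| = √(5² + (-6)² + (-3)²) = √70 ≈ 8.367
cos θ = (p·q)/(|p||q|) = 12/(5.916·8.367) ≈ 0.2424
θ = arccos(0.2424) ≈ 75.97°

75.97°


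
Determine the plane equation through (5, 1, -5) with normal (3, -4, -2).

The plane through P with normal n = (a, b, c) satisfies n·(r - P) = 0,
i.e. ax + by + cz = a·x₀ + b·y₀ + c·z₀.
d = 3·5 + (-4)·1 + (-2)·(-5)
  = 15 - 4 + 10
  = 21
Equation: 3x - 4y - 2z = 21

3x - 4y - 2z = 21


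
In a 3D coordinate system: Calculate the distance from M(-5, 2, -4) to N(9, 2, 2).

d = √[(x₂-x₁)² + (y₂-y₁)² + (z₂-z₁)²]
  = √[14² + 0² + 6²]
  = √[196 + 0 + 36]
  = √232
  ≈ 15.23

15.23


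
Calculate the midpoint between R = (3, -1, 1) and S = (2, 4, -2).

M = ((x₁+x₂)/2, (y₁+y₂)/2, (z₁+z₂)/2)
  = ((3 + 2)/2, (-1 + 4)/2, (1 - 2)/2)
  = (5/2, 3/2, -1/2)
  = (2.5, 1.5, -0.5)

(2.5, 1.5, -0.5)


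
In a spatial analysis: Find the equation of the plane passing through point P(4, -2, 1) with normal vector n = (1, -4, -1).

The plane through P with normal n = (a, b, c) satisfies n·(r - P) = 0,
i.e. ax + by + cz = a·x₀ + b·y₀ + c·z₀.
d = 1·4 + (-4)·(-2) + (-1)·1
  = 4 + 8 - 1
  = 11
Equation: x - 4y - z = 11

x - 4y - z = 11


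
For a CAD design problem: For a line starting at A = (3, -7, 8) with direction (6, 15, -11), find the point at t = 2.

P(t) = A + t·d
  = (3 + 6·2, -7 + 15·2, 8 + (-11)·2)
  = (3 + 12, -7 + 30, 8 - 22)
  = (15, 23, -14)

(15, 23, -14)


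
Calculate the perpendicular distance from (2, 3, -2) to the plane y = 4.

distance = |a·x₀ + b·y₀ + c·z₀ - d| / √(a² + b² + c²)
  = |0·2 + 1·3 + 0·(-2) - 4| / √(0² + 1² + 0²)
  = |0 + 3 + 0 - 4| / √(0 + 1 + 0)
  = |-1| / √1
  = 1 / 1
  ≈ 1

1


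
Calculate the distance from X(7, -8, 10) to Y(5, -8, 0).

d = √[(x₂-x₁)² + (y₂-y₁)² + (z₂-z₁)²]
  = √[(-2)² + 0² + (-10)²]
  = √[4 + 0 + 100]
  = √104
  ≈ 10.2

10.2


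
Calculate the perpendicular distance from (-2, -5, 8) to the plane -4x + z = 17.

distance = |a·x₀ + b·y₀ + c·z₀ - d| / √(a² + b² + c²)
  = |(-4)·(-2) + 0·(-5) + 1·8 - 17| / √((-4)² + 0² + 1²)
  = |8 + 0 + 8 - 17| / √(16 + 0 + 1)
  = |-1| / √17
  = 1 / 4.123
  ≈ 0.2425

0.2425


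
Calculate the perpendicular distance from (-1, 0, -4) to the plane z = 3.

distance = |a·x₀ + b·y₀ + c·z₀ - d| / √(a² + b² + c²)
  = |0·(-1) + 0·0 + 1·(-4) - 3| / √(0² + 0² + 1²)
  = |0 + 0 - 4 - 3| / √(0 + 0 + 1)
  = |-7| / √1
  = 7 / 1
  ≈ 7

7


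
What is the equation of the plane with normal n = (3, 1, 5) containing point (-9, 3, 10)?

The plane through P with normal n = (a, b, c) satisfies n·(r - P) = 0,
i.e. ax + by + cz = a·x₀ + b·y₀ + c·z₀.
d = 3·(-9) + 1·3 + 5·10
  = -27 + 3 + 50
  = 26
Equation: 3x + y + 5z = 26

3x + y + 5z = 26


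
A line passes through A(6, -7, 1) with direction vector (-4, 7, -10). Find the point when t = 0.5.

P(t) = A + t·d
  = (6 + (-4)·0.5, -7 + 7·0.5, 1 + (-10)·0.5)
  = (6 - 2, -7 + 3.5, 1 - 5)
  = (4, -3.5, -4)

(4, -3.5, -4)


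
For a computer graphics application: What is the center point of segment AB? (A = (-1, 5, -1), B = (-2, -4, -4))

M = ((x₁+x₂)/2, (y₁+y₂)/2, (z₁+z₂)/2)
  = ((-1 - 2)/2, (5 - 4)/2, (-1 - 4)/2)
  = (-3/2, 1/2, -5/2)
  = (-1.5, 0.5, -2.5)

(-1.5, 0.5, -2.5)


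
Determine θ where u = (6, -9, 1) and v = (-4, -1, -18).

u·v = 6·(-4) + (-9)·(-1) + 1·(-18) = -24 + 9 - 18 = -33
|u| = √(6² + (-9)² + 1²) = √118 ≈ 10.86
|v| = √((-4)² + (-1)² + (-18)²) = √341 ≈ 18.47
cos θ = (u·v)/(|u||v|) = -33/(10.86·18.47) ≈ -0.1645
θ = arccos(-0.1645) ≈ 99.47°

99.47°


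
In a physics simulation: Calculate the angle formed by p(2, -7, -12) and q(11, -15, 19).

p·q = 2·11 + (-7)·(-15) + (-12)·19 = 22 + 105 - 228 = -101
|p| = √(2² + (-7)² + (-12)²) = √197 ≈ 14.04
|q| = √(11² + (-15)² + 19²) = √707 ≈ 26.59
cos θ = (p·q)/(|p||q|) = -101/(14.04·26.59) ≈ -0.2706
θ = arccos(-0.2706) ≈ 105.7°

105.7°


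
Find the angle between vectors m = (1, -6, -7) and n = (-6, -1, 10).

m·n = 1·(-6) + (-6)·(-1) + (-7)·10 = -6 + 6 - 70 = -70
|m| = √(1² + (-6)² + (-7)²) = √86 ≈ 9.274
|n| = √((-6)² + (-1)² + 10²) = √137 ≈ 11.7
cos θ = (m·n)/(|m||n|) = -70/(9.274·11.7) ≈ -0.6449
θ = arccos(-0.6449) ≈ 130.2°

130.2°


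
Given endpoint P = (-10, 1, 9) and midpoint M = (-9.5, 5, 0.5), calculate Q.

Q = 2M - P
  = (2·(-9.5) - (-10), 2·5 - 1, 2·0.5 - 9)
  = (-19 + 10, 10 - 1, 1 - 9)
  = (-9, 9, -8)

(-9, 9, -8)


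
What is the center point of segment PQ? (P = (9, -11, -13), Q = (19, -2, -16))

M = ((x₁+x₂)/2, (y₁+y₂)/2, (z₁+z₂)/2)
  = ((9 + 19)/2, (-11 - 2)/2, (-13 - 16)/2)
  = (28/2, -13/2, -29/2)
  = (14, -6.5, -14.5)

(14, -6.5, -14.5)


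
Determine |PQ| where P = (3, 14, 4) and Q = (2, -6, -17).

d = √[(x₂-x₁)² + (y₂-y₁)² + (z₂-z₁)²]
  = √[(-1)² + (-20)² + (-21)²]
  = √[1 + 400 + 441]
  = √842
  ≈ 29.02

29.02


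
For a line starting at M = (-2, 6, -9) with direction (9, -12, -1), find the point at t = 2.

P(t) = M + t·d
  = (-2 + 9·2, 6 + (-12)·2, -9 + (-1)·2)
  = (-2 + 18, 6 - 24, -9 - 2)
  = (16, -18, -11)

(16, -18, -11)


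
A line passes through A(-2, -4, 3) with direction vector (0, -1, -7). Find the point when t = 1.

P(t) = A + t·d
  = (-2 + 0·1, -4 + (-1)·1, 3 + (-7)·1)
  = (-2 + 0, -4 - 1, 3 - 7)
  = (-2, -5, -4)

(-2, -5, -4)


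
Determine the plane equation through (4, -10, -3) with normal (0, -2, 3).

The plane through P with normal n = (a, b, c) satisfies n·(r - P) = 0,
i.e. ax + by + cz = a·x₀ + b·y₀ + c·z₀.
d = 0·4 + (-2)·(-10) + 3·(-3)
  = 0 + 20 - 9
  = 11
Equation: -2y + 3z = 11

-2y + 3z = 11


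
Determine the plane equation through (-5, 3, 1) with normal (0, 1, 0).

The plane through P with normal n = (a, b, c) satisfies n·(r - P) = 0,
i.e. ax + by + cz = a·x₀ + b·y₀ + c·z₀.
d = 0·(-5) + 1·3 + 0·1
  = 0 + 3 + 0
  = 3
Equation: y = 3

y = 3


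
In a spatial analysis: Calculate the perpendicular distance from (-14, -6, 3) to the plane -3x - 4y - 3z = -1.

distance = |a·x₀ + b·y₀ + c·z₀ - d| / √(a² + b² + c²)
  = |(-3)·(-14) + (-4)·(-6) + (-3)·3 - (-1)| / √((-3)² + (-4)² + (-3)²)
  = |42 + 24 - 9 + 1| / √(9 + 16 + 9)
  = |58| / √34
  = 58 / 5.831
  ≈ 9.947

9.947


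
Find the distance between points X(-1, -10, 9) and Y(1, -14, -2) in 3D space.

d = √[(x₂-x₁)² + (y₂-y₁)² + (z₂-z₁)²]
  = √[2² + (-4)² + (-11)²]
  = √[4 + 16 + 121]
  = √141
  ≈ 11.87

11.87


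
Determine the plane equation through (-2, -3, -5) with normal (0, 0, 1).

The plane through P with normal n = (a, b, c) satisfies n·(r - P) = 0,
i.e. ax + by + cz = a·x₀ + b·y₀ + c·z₀.
d = 0·(-2) + 0·(-3) + 1·(-5)
  = 0 + 0 - 5
  = -5
Equation: z = -5

z = -5


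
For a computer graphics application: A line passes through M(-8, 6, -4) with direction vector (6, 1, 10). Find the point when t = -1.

P(t) = M + t·d
  = (-8 + 6·(-1), 6 + 1·(-1), -4 + 10·(-1))
  = (-8 - 6, 6 - 1, -4 - 10)
  = (-14, 5, -14)

(-14, 5, -14)


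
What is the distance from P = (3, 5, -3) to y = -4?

distance = |a·x₀ + b·y₀ + c·z₀ - d| / √(a² + b² + c²)
  = |0·3 + 1·5 + 0·(-3) - (-4)| / √(0² + 1² + 0²)
  = |0 + 5 + 0 + 4| / √(0 + 1 + 0)
  = |9| / √1
  = 9 / 1
  ≈ 9

9


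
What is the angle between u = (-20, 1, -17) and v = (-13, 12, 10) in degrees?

u·v = (-20)·(-13) + 1·12 + (-17)·10 = 260 + 12 - 170 = 102
|u| = √((-20)² + 1² + (-17)²) = √690 ≈ 26.27
|v| = √((-13)² + 12² + 10²) = √413 ≈ 20.32
cos θ = (u·v)/(|u||v|) = 102/(26.27·20.32) ≈ 0.1911
θ = arccos(0.1911) ≈ 78.98°

78.98°


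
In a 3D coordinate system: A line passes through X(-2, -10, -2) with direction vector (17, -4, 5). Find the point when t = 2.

P(t) = X + t·d
  = (-2 + 17·2, -10 + (-4)·2, -2 + 5·2)
  = (-2 + 34, -10 - 8, -2 + 10)
  = (32, -18, 8)

(32, -18, 8)


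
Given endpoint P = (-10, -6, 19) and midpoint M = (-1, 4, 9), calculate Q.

Q = 2M - P
  = (2·(-1) - (-10), 2·4 - (-6), 2·9 - 19)
  = (-2 + 10, 8 + 6, 18 - 19)
  = (8, 14, -1)

(8, 14, -1)


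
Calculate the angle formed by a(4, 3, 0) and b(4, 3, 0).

a·b = 4·4 + 3·3 + 0·0 = 16 + 9 + 0 = 25
|a| = √(4² + 3² + 0²) = √25 ≈ 5
|b| = √(4² + 3² + 0²) = √25 ≈ 5
cos θ = (a·b)/(|a||b|) = 25/(5·5) ≈ 1
θ = arccos(1) ≈ 0°

0°


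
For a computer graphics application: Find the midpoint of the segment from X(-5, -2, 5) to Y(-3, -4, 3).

M = ((x₁+x₂)/2, (y₁+y₂)/2, (z₁+z₂)/2)
  = ((-5 - 3)/2, (-2 - 4)/2, (5 + 3)/2)
  = (-8/2, -6/2, 8/2)
  = (-4, -3, 4)

(-4, -3, 4)


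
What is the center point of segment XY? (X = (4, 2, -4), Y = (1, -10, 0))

M = ((x₁+x₂)/2, (y₁+y₂)/2, (z₁+z₂)/2)
  = ((4 + 1)/2, (2 - 10)/2, (-4 + 0)/2)
  = (5/2, -8/2, -4/2)
  = (2.5, -4, -2)

(2.5, -4, -2)


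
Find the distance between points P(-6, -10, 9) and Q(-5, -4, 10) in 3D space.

d = √[(x₂-x₁)² + (y₂-y₁)² + (z₂-z₁)²]
  = √[1² + 6² + 1²]
  = √[1 + 36 + 1]
  = √38
  ≈ 6.164

6.164


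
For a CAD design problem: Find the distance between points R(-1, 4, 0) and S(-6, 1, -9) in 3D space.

d = √[(x₂-x₁)² + (y₂-y₁)² + (z₂-z₁)²]
  = √[(-5)² + (-3)² + (-9)²]
  = √[25 + 9 + 81]
  = √115
  ≈ 10.72

10.72


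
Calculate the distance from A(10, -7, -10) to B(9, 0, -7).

d = √[(x₂-x₁)² + (y₂-y₁)² + (z₂-z₁)²]
  = √[(-1)² + 7² + 3²]
  = √[1 + 49 + 9]
  = √59
  ≈ 7.681

7.681


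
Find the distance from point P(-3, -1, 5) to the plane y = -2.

distance = |a·x₀ + b·y₀ + c·z₀ - d| / √(a² + b² + c²)
  = |0·(-3) + 1·(-1) + 0·5 - (-2)| / √(0² + 1² + 0²)
  = |0 - 1 + 0 + 2| / √(0 + 1 + 0)
  = |1| / √1
  = 1 / 1
  ≈ 1

1


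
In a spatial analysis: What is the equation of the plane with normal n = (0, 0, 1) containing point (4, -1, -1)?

The plane through P with normal n = (a, b, c) satisfies n·(r - P) = 0,
i.e. ax + by + cz = a·x₀ + b·y₀ + c·z₀.
d = 0·4 + 0·(-1) + 1·(-1)
  = 0 + 0 - 1
  = -1
Equation: z = -1

z = -1


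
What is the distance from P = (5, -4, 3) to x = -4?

distance = |a·x₀ + b·y₀ + c·z₀ - d| / √(a² + b² + c²)
  = |1·5 + 0·(-4) + 0·3 - (-4)| / √(1² + 0² + 0²)
  = |5 + 0 + 0 + 4| / √(1 + 0 + 0)
  = |9| / √1
  = 9 / 1
  ≈ 9

9


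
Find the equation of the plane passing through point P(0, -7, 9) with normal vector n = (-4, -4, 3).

The plane through P with normal n = (a, b, c) satisfies n·(r - P) = 0,
i.e. ax + by + cz = a·x₀ + b·y₀ + c·z₀.
d = (-4)·0 + (-4)·(-7) + 3·9
  = 0 + 28 + 27
  = 55
Equation: -4x - 4y + 3z = 55

-4x - 4y + 3z = 55


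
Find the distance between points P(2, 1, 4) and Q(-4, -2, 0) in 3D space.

d = √[(x₂-x₁)² + (y₂-y₁)² + (z₂-z₁)²]
  = √[(-6)² + (-3)² + (-4)²]
  = √[36 + 9 + 16]
  = √61
  ≈ 7.81

7.81


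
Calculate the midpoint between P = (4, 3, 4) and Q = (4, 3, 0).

M = ((x₁+x₂)/2, (y₁+y₂)/2, (z₁+z₂)/2)
  = ((4 + 4)/2, (3 + 3)/2, (4 + 0)/2)
  = (8/2, 6/2, 4/2)
  = (4, 3, 2)

(4, 3, 2)


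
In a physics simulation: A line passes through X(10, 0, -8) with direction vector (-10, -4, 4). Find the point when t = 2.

P(t) = X + t·d
  = (10 + (-10)·2, 0 + (-4)·2, -8 + 4·2)
  = (10 - 20, 0 - 8, -8 + 8)
  = (-10, -8, 0)

(-10, -8, 0)


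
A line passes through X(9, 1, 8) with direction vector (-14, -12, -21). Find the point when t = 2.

P(t) = X + t·d
  = (9 + (-14)·2, 1 + (-12)·2, 8 + (-21)·2)
  = (9 - 28, 1 - 24, 8 - 42)
  = (-19, -23, -34)

(-19, -23, -34)


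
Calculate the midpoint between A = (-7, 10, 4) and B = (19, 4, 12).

M = ((x₁+x₂)/2, (y₁+y₂)/2, (z₁+z₂)/2)
  = ((-7 + 19)/2, (10 + 4)/2, (4 + 12)/2)
  = (12/2, 14/2, 16/2)
  = (6, 7, 8)

(6, 7, 8)


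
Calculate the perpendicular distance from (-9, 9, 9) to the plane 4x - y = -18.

distance = |a·x₀ + b·y₀ + c·z₀ - d| / √(a² + b² + c²)
  = |4·(-9) + (-1)·9 + 0·9 - (-18)| / √(4² + (-1)² + 0²)
  = |-36 - 9 + 0 + 18| / √(16 + 1 + 0)
  = |-27| / √17
  = 27 / 4.123
  ≈ 6.548

6.548


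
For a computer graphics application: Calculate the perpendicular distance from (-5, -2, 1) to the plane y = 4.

distance = |a·x₀ + b·y₀ + c·z₀ - d| / √(a² + b² + c²)
  = |0·(-5) + 1·(-2) + 0·1 - 4| / √(0² + 1² + 0²)
  = |0 - 2 + 0 - 4| / √(0 + 1 + 0)
  = |-6| / √1
  = 6 / 1
  ≈ 6

6


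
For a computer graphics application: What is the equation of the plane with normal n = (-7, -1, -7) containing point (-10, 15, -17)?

The plane through P with normal n = (a, b, c) satisfies n·(r - P) = 0,
i.e. ax + by + cz = a·x₀ + b·y₀ + c·z₀.
d = (-7)·(-10) + (-1)·15 + (-7)·(-17)
  = 70 - 15 + 119
  = 174
Equation: -7x - y - 7z = 174

-7x - y - 7z = 174


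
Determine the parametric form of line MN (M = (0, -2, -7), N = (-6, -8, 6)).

Direction vector d = N - M = (-6 + 0, -8 + 2, 6 + 7) = (-6, -6, 13)
Parametric form r = M + t·d:
x = 0 - 6t, y = -2 - 6t, z = -7 + 13t

x = 0 - 6t, y = -2 - 6t, z = -7 + 13t


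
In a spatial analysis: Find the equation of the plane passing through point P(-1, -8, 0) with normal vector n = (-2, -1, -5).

The plane through P with normal n = (a, b, c) satisfies n·(r - P) = 0,
i.e. ax + by + cz = a·x₀ + b·y₀ + c·z₀.
d = (-2)·(-1) + (-1)·(-8) + (-5)·0
  = 2 + 8 + 0
  = 10
Equation: -2x - y - 5z = 10

-2x - y - 5z = 10


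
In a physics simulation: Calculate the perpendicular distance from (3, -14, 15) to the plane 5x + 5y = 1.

distance = |a·x₀ + b·y₀ + c·z₀ - d| / √(a² + b² + c²)
  = |5·3 + 5·(-14) + 0·15 - 1| / √(5² + 5² + 0²)
  = |15 - 70 + 0 - 1| / √(25 + 25 + 0)
  = |-56| / √50
  = 56 / 7.071
  ≈ 7.92

7.92


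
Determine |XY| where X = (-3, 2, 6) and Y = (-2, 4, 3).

d = √[(x₂-x₁)² + (y₂-y₁)² + (z₂-z₁)²]
  = √[1² + 2² + (-3)²]
  = √[1 + 4 + 9]
  = √14
  ≈ 3.742

3.742


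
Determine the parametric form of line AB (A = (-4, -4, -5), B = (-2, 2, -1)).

Direction vector d = B - A = (-2 + 4, 2 + 4, -1 + 5) = (2, 6, 4)
Parametric form r = A + t·d:
x = -4 + 2t, y = -4 + 6t, z = -5 + 4t

x = -4 + 2t, y = -4 + 6t, z = -5 + 4t


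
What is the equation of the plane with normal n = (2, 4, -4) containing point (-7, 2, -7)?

The plane through P with normal n = (a, b, c) satisfies n·(r - P) = 0,
i.e. ax + by + cz = a·x₀ + b·y₀ + c·z₀.
d = 2·(-7) + 4·2 + (-4)·(-7)
  = -14 + 8 + 28
  = 22
Equation: 2x + 4y - 4z = 22

2x + 4y - 4z = 22


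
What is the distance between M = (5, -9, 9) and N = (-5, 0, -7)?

d = √[(x₂-x₁)² + (y₂-y₁)² + (z₂-z₁)²]
  = √[(-10)² + 9² + (-16)²]
  = √[100 + 81 + 256]
  = √437
  ≈ 20.9

20.9


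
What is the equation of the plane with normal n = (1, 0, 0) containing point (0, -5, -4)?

The plane through P with normal n = (a, b, c) satisfies n·(r - P) = 0,
i.e. ax + by + cz = a·x₀ + b·y₀ + c·z₀.
d = 1·0 + 0·(-5) + 0·(-4)
  = 0 + 0 + 0
  = 0
Equation: x = 0

x = 0


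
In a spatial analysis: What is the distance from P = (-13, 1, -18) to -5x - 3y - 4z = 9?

distance = |a·x₀ + b·y₀ + c·z₀ - d| / √(a² + b² + c²)
  = |(-5)·(-13) + (-3)·1 + (-4)·(-18) - 9| / √((-5)² + (-3)² + (-4)²)
  = |65 - 3 + 72 - 9| / √(25 + 9 + 16)
  = |125| / √50
  = 125 / 7.071
  ≈ 17.68

17.68


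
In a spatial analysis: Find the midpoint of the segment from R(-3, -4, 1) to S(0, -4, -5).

M = ((x₁+x₂)/2, (y₁+y₂)/2, (z₁+z₂)/2)
  = ((-3 + 0)/2, (-4 - 4)/2, (1 - 5)/2)
  = (-3/2, -8/2, -4/2)
  = (-1.5, -4, -2)

(-1.5, -4, -2)


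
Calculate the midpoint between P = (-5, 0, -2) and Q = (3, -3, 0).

M = ((x₁+x₂)/2, (y₁+y₂)/2, (z₁+z₂)/2)
  = ((-5 + 3)/2, (0 - 3)/2, (-2 + 0)/2)
  = (-2/2, -3/2, -2/2)
  = (-1, -1.5, -1)

(-1, -1.5, -1)


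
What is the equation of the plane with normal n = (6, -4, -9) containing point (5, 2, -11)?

The plane through P with normal n = (a, b, c) satisfies n·(r - P) = 0,
i.e. ax + by + cz = a·x₀ + b·y₀ + c·z₀.
d = 6·5 + (-4)·2 + (-9)·(-11)
  = 30 - 8 + 99
  = 121
Equation: 6x - 4y - 9z = 121

6x - 4y - 9z = 121


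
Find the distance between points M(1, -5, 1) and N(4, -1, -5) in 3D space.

d = √[(x₂-x₁)² + (y₂-y₁)² + (z₂-z₁)²]
  = √[3² + 4² + (-6)²]
  = √[9 + 16 + 36]
  = √61
  ≈ 7.81

7.81


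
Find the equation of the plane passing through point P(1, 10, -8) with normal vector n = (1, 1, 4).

The plane through P with normal n = (a, b, c) satisfies n·(r - P) = 0,
i.e. ax + by + cz = a·x₀ + b·y₀ + c·z₀.
d = 1·1 + 1·10 + 4·(-8)
  = 1 + 10 - 32
  = -21
Equation: x + y + 4z = -21

x + y + 4z = -21


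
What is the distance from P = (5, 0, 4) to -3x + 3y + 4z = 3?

distance = |a·x₀ + b·y₀ + c·z₀ - d| / √(a² + b² + c²)
  = |(-3)·5 + 3·0 + 4·4 - 3| / √((-3)² + 3² + 4²)
  = |-15 + 0 + 16 - 3| / √(9 + 9 + 16)
  = |-2| / √34
  = 2 / 5.831
  ≈ 0.343

0.343


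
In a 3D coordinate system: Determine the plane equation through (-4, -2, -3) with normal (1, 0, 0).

The plane through P with normal n = (a, b, c) satisfies n·(r - P) = 0,
i.e. ax + by + cz = a·x₀ + b·y₀ + c·z₀.
d = 1·(-4) + 0·(-2) + 0·(-3)
  = -4 + 0 + 0
  = -4
Equation: x = -4

x = -4


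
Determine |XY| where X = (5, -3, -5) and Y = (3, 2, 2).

d = √[(x₂-x₁)² + (y₂-y₁)² + (z₂-z₁)²]
  = √[(-2)² + 5² + 7²]
  = √[4 + 25 + 49]
  = √78
  ≈ 8.832

8.832


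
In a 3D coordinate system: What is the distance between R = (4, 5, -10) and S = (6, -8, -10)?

d = √[(x₂-x₁)² + (y₂-y₁)² + (z₂-z₁)²]
  = √[2² + (-13)² + 0²]
  = √[4 + 169 + 0]
  = √173
  ≈ 13.15

13.15


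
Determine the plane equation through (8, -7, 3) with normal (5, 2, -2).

The plane through P with normal n = (a, b, c) satisfies n·(r - P) = 0,
i.e. ax + by + cz = a·x₀ + b·y₀ + c·z₀.
d = 5·8 + 2·(-7) + (-2)·3
  = 40 - 14 - 6
  = 20
Equation: 5x + 2y - 2z = 20

5x + 2y - 2z = 20


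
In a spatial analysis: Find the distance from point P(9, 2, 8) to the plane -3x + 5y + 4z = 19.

distance = |a·x₀ + b·y₀ + c·z₀ - d| / √(a² + b² + c²)
  = |(-3)·9 + 5·2 + 4·8 - 19| / √((-3)² + 5² + 4²)
  = |-27 + 10 + 32 - 19| / √(9 + 25 + 16)
  = |-4| / √50
  = 4 / 7.071
  ≈ 0.5657

0.5657


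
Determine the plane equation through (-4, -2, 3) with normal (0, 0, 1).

The plane through P with normal n = (a, b, c) satisfies n·(r - P) = 0,
i.e. ax + by + cz = a·x₀ + b·y₀ + c·z₀.
d = 0·(-4) + 0·(-2) + 1·3
  = 0 + 0 + 3
  = 3
Equation: z = 3

z = 3


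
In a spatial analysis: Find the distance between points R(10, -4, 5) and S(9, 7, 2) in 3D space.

d = √[(x₂-x₁)² + (y₂-y₁)² + (z₂-z₁)²]
  = √[(-1)² + 11² + (-3)²]
  = √[1 + 121 + 9]
  = √131
  ≈ 11.45

11.45


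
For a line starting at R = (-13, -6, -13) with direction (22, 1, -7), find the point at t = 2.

P(t) = R + t·d
  = (-13 + 22·2, -6 + 1·2, -13 + (-7)·2)
  = (-13 + 44, -6 + 2, -13 - 14)
  = (31, -4, -27)

(31, -4, -27)


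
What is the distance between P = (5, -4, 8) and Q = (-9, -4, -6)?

d = √[(x₂-x₁)² + (y₂-y₁)² + (z₂-z₁)²]
  = √[(-14)² + 0² + (-14)²]
  = √[196 + 0 + 196]
  = √392
  ≈ 19.8

19.8


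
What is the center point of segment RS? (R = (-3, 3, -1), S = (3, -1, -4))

M = ((x₁+x₂)/2, (y₁+y₂)/2, (z₁+z₂)/2)
  = ((-3 + 3)/2, (3 - 1)/2, (-1 - 4)/2)
  = (0/2, 2/2, -5/2)
  = (0, 1, -2.5)

(0, 1, -2.5)


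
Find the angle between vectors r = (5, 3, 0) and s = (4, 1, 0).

r·s = 5·4 + 3·1 + 0·0 = 20 + 3 + 0 = 23
|r| = √(5² + 3² + 0²) = √34 ≈ 5.831
|s| = √(4² + 1² + 0²) = √17 ≈ 4.123
cos θ = (r·s)/(|r||s|) = 23/(5.831·4.123) ≈ 0.9567
θ = arccos(0.9567) ≈ 16.93°

16.93°


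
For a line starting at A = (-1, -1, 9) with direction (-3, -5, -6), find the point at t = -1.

P(t) = A + t·d
  = (-1 + (-3)·(-1), -1 + (-5)·(-1), 9 + (-6)·(-1))
  = (-1 + 3, -1 + 5, 9 + 6)
  = (2, 4, 15)

(2, 4, 15)


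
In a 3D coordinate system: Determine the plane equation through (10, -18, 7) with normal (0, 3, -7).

The plane through P with normal n = (a, b, c) satisfies n·(r - P) = 0,
i.e. ax + by + cz = a·x₀ + b·y₀ + c·z₀.
d = 0·10 + 3·(-18) + (-7)·7
  = 0 - 54 - 49
  = -103
Equation: 3y - 7z = -103

3y - 7z = -103


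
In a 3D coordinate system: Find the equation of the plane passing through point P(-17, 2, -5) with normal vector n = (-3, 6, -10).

The plane through P with normal n = (a, b, c) satisfies n·(r - P) = 0,
i.e. ax + by + cz = a·x₀ + b·y₀ + c·z₀.
d = (-3)·(-17) + 6·2 + (-10)·(-5)
  = 51 + 12 + 50
  = 113
Equation: -3x + 6y - 10z = 113

-3x + 6y - 10z = 113


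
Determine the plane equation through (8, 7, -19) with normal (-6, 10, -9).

The plane through P with normal n = (a, b, c) satisfies n·(r - P) = 0,
i.e. ax + by + cz = a·x₀ + b·y₀ + c·z₀.
d = (-6)·8 + 10·7 + (-9)·(-19)
  = -48 + 70 + 171
  = 193
Equation: -6x + 10y - 9z = 193

-6x + 10y - 9z = 193


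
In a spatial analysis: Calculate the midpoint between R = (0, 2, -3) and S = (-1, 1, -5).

M = ((x₁+x₂)/2, (y₁+y₂)/2, (z₁+z₂)/2)
  = ((0 - 1)/2, (2 + 1)/2, (-3 - 5)/2)
  = (-1/2, 3/2, -8/2)
  = (-0.5, 1.5, -4)

(-0.5, 1.5, -4)


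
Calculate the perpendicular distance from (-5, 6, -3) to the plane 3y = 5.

distance = |a·x₀ + b·y₀ + c·z₀ - d| / √(a² + b² + c²)
  = |0·(-5) + 3·6 + 0·(-3) - 5| / √(0² + 3² + 0²)
  = |0 + 18 + 0 - 5| / √(0 + 9 + 0)
  = |13| / √9
  = 13 / 3
  ≈ 4.333

4.333


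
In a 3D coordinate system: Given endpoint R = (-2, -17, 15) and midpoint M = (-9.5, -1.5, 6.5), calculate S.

S = 2M - R
  = (2·(-9.5) - (-2), 2·(-1.5) - (-17), 2·6.5 - 15)
  = (-19 + 2, -3 + 17, 13 - 15)
  = (-17, 14, -2)

(-17, 14, -2)


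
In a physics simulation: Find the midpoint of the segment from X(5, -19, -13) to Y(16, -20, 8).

M = ((x₁+x₂)/2, (y₁+y₂)/2, (z₁+z₂)/2)
  = ((5 + 16)/2, (-19 - 20)/2, (-13 + 8)/2)
  = (21/2, -39/2, -5/2)
  = (10.5, -19.5, -2.5)

(10.5, -19.5, -2.5)


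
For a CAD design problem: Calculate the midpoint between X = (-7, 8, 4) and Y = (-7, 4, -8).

M = ((x₁+x₂)/2, (y₁+y₂)/2, (z₁+z₂)/2)
  = ((-7 - 7)/2, (8 + 4)/2, (4 - 8)/2)
  = (-14/2, 12/2, -4/2)
  = (-7, 6, -2)

(-7, 6, -2)


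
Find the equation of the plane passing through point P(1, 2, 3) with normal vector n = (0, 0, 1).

The plane through P with normal n = (a, b, c) satisfies n·(r - P) = 0,
i.e. ax + by + cz = a·x₀ + b·y₀ + c·z₀.
d = 0·1 + 0·2 + 1·3
  = 0 + 0 + 3
  = 3
Equation: z = 3

z = 3


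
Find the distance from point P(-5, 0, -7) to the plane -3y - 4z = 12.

distance = |a·x₀ + b·y₀ + c·z₀ - d| / √(a² + b² + c²)
  = |0·(-5) + (-3)·0 + (-4)·(-7) - 12| / √(0² + (-3)² + (-4)²)
  = |0 + 0 + 28 - 12| / √(0 + 9 + 16)
  = |16| / √25
  = 16 / 5
  ≈ 3.2

3.2


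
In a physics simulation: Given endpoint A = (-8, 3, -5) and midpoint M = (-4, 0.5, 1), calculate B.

B = 2M - A
  = (2·(-4) - (-8), 2·0.5 - 3, 2·1 - (-5))
  = (-8 + 8, 1 - 3, 2 + 5)
  = (0, -2, 7)

(0, -2, 7)


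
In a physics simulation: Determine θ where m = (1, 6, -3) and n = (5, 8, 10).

m·n = 1·5 + 6·8 + (-3)·10 = 5 + 48 - 30 = 23
|m| = √(1² + 6² + (-3)²) = √46 ≈ 6.782
|n| = √(5² + 8² + 10²) = √189 ≈ 13.75
cos θ = (m·n)/(|m||n|) = 23/(6.782·13.75) ≈ 0.2467
θ = arccos(0.2467) ≈ 75.72°

75.72°


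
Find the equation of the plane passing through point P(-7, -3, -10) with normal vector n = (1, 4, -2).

The plane through P with normal n = (a, b, c) satisfies n·(r - P) = 0,
i.e. ax + by + cz = a·x₀ + b·y₀ + c·z₀.
d = 1·(-7) + 4·(-3) + (-2)·(-10)
  = -7 - 12 + 20
  = 1
Equation: x + 4y - 2z = 1

x + 4y - 2z = 1


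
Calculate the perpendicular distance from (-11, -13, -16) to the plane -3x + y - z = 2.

distance = |a·x₀ + b·y₀ + c·z₀ - d| / √(a² + b² + c²)
  = |(-3)·(-11) + 1·(-13) + (-1)·(-16) - 2| / √((-3)² + 1² + (-1)²)
  = |33 - 13 + 16 - 2| / √(9 + 1 + 1)
  = |34| / √11
  = 34 / 3.317
  ≈ 10.25

10.25


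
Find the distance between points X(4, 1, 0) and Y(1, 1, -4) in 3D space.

d = √[(x₂-x₁)² + (y₂-y₁)² + (z₂-z₁)²]
  = √[(-3)² + 0² + (-4)²]
  = √[9 + 0 + 16]
  = √25
  ≈ 5

5


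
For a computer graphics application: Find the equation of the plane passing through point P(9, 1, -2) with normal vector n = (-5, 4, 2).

The plane through P with normal n = (a, b, c) satisfies n·(r - P) = 0,
i.e. ax + by + cz = a·x₀ + b·y₀ + c·z₀.
d = (-5)·9 + 4·1 + 2·(-2)
  = -45 + 4 - 4
  = -45
Equation: -5x + 4y + 2z = -45

-5x + 4y + 2z = -45


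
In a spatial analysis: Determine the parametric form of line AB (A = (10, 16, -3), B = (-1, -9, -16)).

Direction vector d = B - A = (-1 - 10, -9 - 16, -16 + 3) = (-11, -25, -13)
Parametric form r = A + t·d:
x = 10 - 11t, y = 16 - 25t, z = -3 - 13t

x = 10 - 11t, y = 16 - 25t, z = -3 - 13t


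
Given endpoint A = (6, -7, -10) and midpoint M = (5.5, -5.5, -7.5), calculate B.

B = 2M - A
  = (2·5.5 - 6, 2·(-5.5) - (-7), 2·(-7.5) - (-10))
  = (11 - 6, -11 + 7, -15 + 10)
  = (5, -4, -5)

(5, -4, -5)


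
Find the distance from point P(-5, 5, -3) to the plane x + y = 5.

distance = |a·x₀ + b·y₀ + c·z₀ - d| / √(a² + b² + c²)
  = |1·(-5) + 1·5 + 0·(-3) - 5| / √(1² + 1² + 0²)
  = |-5 + 5 + 0 - 5| / √(1 + 1 + 0)
  = |-5| / √2
  = 5 / 1.414
  ≈ 3.536

3.536


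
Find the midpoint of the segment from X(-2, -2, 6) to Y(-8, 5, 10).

M = ((x₁+x₂)/2, (y₁+y₂)/2, (z₁+z₂)/2)
  = ((-2 - 8)/2, (-2 + 5)/2, (6 + 10)/2)
  = (-10/2, 3/2, 16/2)
  = (-5, 1.5, 8)

(-5, 1.5, 8)


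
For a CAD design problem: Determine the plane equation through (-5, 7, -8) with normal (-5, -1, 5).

The plane through P with normal n = (a, b, c) satisfies n·(r - P) = 0,
i.e. ax + by + cz = a·x₀ + b·y₀ + c·z₀.
d = (-5)·(-5) + (-1)·7 + 5·(-8)
  = 25 - 7 - 40
  = -22
Equation: -5x - y + 5z = -22

-5x - y + 5z = -22


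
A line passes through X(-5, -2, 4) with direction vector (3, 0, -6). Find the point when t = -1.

P(t) = X + t·d
  = (-5 + 3·(-1), -2 + 0·(-1), 4 + (-6)·(-1))
  = (-5 - 3, -2 + 0, 4 + 6)
  = (-8, -2, 10)

(-8, -2, 10)


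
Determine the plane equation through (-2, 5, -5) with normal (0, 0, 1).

The plane through P with normal n = (a, b, c) satisfies n·(r - P) = 0,
i.e. ax + by + cz = a·x₀ + b·y₀ + c·z₀.
d = 0·(-2) + 0·5 + 1·(-5)
  = 0 + 0 - 5
  = -5
Equation: z = -5

z = -5


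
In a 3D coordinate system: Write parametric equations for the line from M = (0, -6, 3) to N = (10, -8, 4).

Direction vector d = N - M = (10 + 0, -8 + 6, 4 - 3) = (10, -2, 1)
Parametric form r = M + t·d:
x = 0 + 10t, y = -6 - 2t, z = 3 + t

x = 0 + 10t, y = -6 - 2t, z = 3 + t


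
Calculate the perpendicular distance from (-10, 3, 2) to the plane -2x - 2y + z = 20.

distance = |a·x₀ + b·y₀ + c·z₀ - d| / √(a² + b² + c²)
  = |(-2)·(-10) + (-2)·3 + 1·2 - 20| / √((-2)² + (-2)² + 1²)
  = |20 - 6 + 2 - 20| / √(4 + 4 + 1)
  = |-4| / √9
  = 4 / 3
  ≈ 1.333

1.333


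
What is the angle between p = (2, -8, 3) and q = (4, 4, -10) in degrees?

p·q = 2·4 + (-8)·4 + 3·(-10) = 8 - 32 - 30 = -54
|p| = √(2² + (-8)² + 3²) = √77 ≈ 8.775
|q| = √(4² + 4² + (-10)²) = √132 ≈ 11.49
cos θ = (p·q)/(|p||q|) = -54/(8.775·11.49) ≈ -0.5356
θ = arccos(-0.5356) ≈ 122.4°

122.4°


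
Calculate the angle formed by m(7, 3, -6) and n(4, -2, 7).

m·n = 7·4 + 3·(-2) + (-6)·7 = 28 - 6 - 42 = -20
|m| = √(7² + 3² + (-6)²) = √94 ≈ 9.695
|n| = √(4² + (-2)² + 7²) = √69 ≈ 8.307
cos θ = (m·n)/(|m||n|) = -20/(9.695·8.307) ≈ -0.2483
θ = arccos(-0.2483) ≈ 104.4°

104.4°


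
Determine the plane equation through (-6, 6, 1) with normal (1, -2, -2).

The plane through P with normal n = (a, b, c) satisfies n·(r - P) = 0,
i.e. ax + by + cz = a·x₀ + b·y₀ + c·z₀.
d = 1·(-6) + (-2)·6 + (-2)·1
  = -6 - 12 - 2
  = -20
Equation: x - 2y - 2z = -20

x - 2y - 2z = -20


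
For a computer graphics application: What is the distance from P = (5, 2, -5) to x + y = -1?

distance = |a·x₀ + b·y₀ + c·z₀ - d| / √(a² + b² + c²)
  = |1·5 + 1·2 + 0·(-5) - (-1)| / √(1² + 1² + 0²)
  = |5 + 2 + 0 + 1| / √(1 + 1 + 0)
  = |8| / √2
  = 8 / 1.414
  ≈ 5.657

5.657


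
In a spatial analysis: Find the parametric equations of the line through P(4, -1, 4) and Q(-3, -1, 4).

Direction vector d = Q - P = (-3 - 4, -1 + 1, 4 - 4) = (-7, 0, 0)
Parametric form r = P + t·d:
x = 4 - 7t, y = -1, z = 4

x = 4 - 7t, y = -1, z = 4


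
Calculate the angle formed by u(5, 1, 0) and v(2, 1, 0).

u·v = 5·2 + 1·1 + 0·0 = 10 + 1 + 0 = 11
|u| = √(5² + 1² + 0²) = √26 ≈ 5.099
|v| = √(2² + 1² + 0²) = √5 ≈ 2.236
cos θ = (u·v)/(|u||v|) = 11/(5.099·2.236) ≈ 0.9648
θ = arccos(0.9648) ≈ 15.26°

15.26°


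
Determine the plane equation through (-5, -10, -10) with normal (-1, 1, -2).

The plane through P with normal n = (a, b, c) satisfies n·(r - P) = 0,
i.e. ax + by + cz = a·x₀ + b·y₀ + c·z₀.
d = (-1)·(-5) + 1·(-10) + (-2)·(-10)
  = 5 - 10 + 20
  = 15
Equation: -x + y - 2z = 15

-x + y - 2z = 15


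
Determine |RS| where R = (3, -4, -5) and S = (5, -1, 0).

d = √[(x₂-x₁)² + (y₂-y₁)² + (z₂-z₁)²]
  = √[2² + 3² + 5²]
  = √[4 + 9 + 25]
  = √38
  ≈ 6.164

6.164


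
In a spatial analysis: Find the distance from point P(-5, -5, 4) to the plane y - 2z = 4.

distance = |a·x₀ + b·y₀ + c·z₀ - d| / √(a² + b² + c²)
  = |0·(-5) + 1·(-5) + (-2)·4 - 4| / √(0² + 1² + (-2)²)
  = |0 - 5 - 8 - 4| / √(0 + 1 + 4)
  = |-17| / √5
  = 17 / 2.236
  ≈ 7.603

7.603


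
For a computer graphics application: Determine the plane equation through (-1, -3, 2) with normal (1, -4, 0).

The plane through P with normal n = (a, b, c) satisfies n·(r - P) = 0,
i.e. ax + by + cz = a·x₀ + b·y₀ + c·z₀.
d = 1·(-1) + (-4)·(-3) + 0·2
  = -1 + 12 + 0
  = 11
Equation: x - 4y = 11

x - 4y = 11


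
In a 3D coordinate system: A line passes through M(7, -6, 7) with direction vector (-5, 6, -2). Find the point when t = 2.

P(t) = M + t·d
  = (7 + (-5)·2, -6 + 6·2, 7 + (-2)·2)
  = (7 - 10, -6 + 12, 7 - 4)
  = (-3, 6, 3)

(-3, 6, 3)


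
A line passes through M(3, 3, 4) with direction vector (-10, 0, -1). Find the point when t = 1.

P(t) = M + t·d
  = (3 + (-10)·1, 3 + 0·1, 4 + (-1)·1)
  = (3 - 10, 3 + 0, 4 - 1)
  = (-7, 3, 3)

(-7, 3, 3)


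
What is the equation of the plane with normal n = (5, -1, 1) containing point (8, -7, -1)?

The plane through P with normal n = (a, b, c) satisfies n·(r - P) = 0,
i.e. ax + by + cz = a·x₀ + b·y₀ + c·z₀.
d = 5·8 + (-1)·(-7) + 1·(-1)
  = 40 + 7 - 1
  = 46
Equation: 5x - y + z = 46

5x - y + z = 46


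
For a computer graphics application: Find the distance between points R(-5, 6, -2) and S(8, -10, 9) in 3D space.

d = √[(x₂-x₁)² + (y₂-y₁)² + (z₂-z₁)²]
  = √[13² + (-16)² + 11²]
  = √[169 + 256 + 121]
  = √546
  ≈ 23.37

23.37


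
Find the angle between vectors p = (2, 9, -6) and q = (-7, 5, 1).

p·q = 2·(-7) + 9·5 + (-6)·1 = -14 + 45 - 6 = 25
|p| = √(2² + 9² + (-6)²) = √121 ≈ 11
|q| = √((-7)² + 5² + 1²) = √75 ≈ 8.66
cos θ = (p·q)/(|p||q|) = 25/(11·8.66) ≈ 0.2624
θ = arccos(0.2624) ≈ 74.79°

74.79°


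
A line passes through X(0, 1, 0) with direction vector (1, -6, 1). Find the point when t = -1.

P(t) = X + t·d
  = (0 + 1·(-1), 1 + (-6)·(-1), 0 + 1·(-1))
  = (0 - 1, 1 + 6, 0 - 1)
  = (-1, 7, -1)

(-1, 7, -1)


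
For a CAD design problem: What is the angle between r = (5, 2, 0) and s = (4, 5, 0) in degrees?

r·s = 5·4 + 2·5 + 0·0 = 20 + 10 + 0 = 30
|r| = √(5² + 2² + 0²) = √29 ≈ 5.385
|s| = √(4² + 5² + 0²) = √41 ≈ 6.403
cos θ = (r·s)/(|r||s|) = 30/(5.385·6.403) ≈ 0.87
θ = arccos(0.87) ≈ 29.54°

29.54°


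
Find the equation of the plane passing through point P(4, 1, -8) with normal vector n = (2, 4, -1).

The plane through P with normal n = (a, b, c) satisfies n·(r - P) = 0,
i.e. ax + by + cz = a·x₀ + b·y₀ + c·z₀.
d = 2·4 + 4·1 + (-1)·(-8)
  = 8 + 4 + 8
  = 20
Equation: 2x + 4y - z = 20

2x + 4y - z = 20


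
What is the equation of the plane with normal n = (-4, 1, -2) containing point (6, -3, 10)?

The plane through P with normal n = (a, b, c) satisfies n·(r - P) = 0,
i.e. ax + by + cz = a·x₀ + b·y₀ + c·z₀.
d = (-4)·6 + 1·(-3) + (-2)·10
  = -24 - 3 - 20
  = -47
Equation: -4x + y - 2z = -47

-4x + y - 2z = -47


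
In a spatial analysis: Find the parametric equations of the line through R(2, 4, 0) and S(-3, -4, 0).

Direction vector d = S - R = (-3 - 2, -4 - 4, 0 + 0) = (-5, -8, 0)
Parametric form r = R + t·d:
x = 2 - 5t, y = 4 - 8t, z = 0

x = 2 - 5t, y = 4 - 8t, z = 0


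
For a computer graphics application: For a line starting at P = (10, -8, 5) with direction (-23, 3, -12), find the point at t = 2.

P(t) = P + t·d
  = (10 + (-23)·2, -8 + 3·2, 5 + (-12)·2)
  = (10 - 46, -8 + 6, 5 - 24)
  = (-36, -2, -19)

(-36, -2, -19)
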